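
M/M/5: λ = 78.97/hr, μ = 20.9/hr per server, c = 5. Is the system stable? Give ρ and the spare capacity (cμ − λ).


Total capacity cμ = 5·20.9 = 104.50/hr
ρ = λ/(cμ) = 78.97/104.50 = 0.7557
Stable ⇔ ρ < 1: YES
Spare capacity = cμ − λ = 104.50 − 78.97 = 25.53/hr

Final: ρ = 0.7557; stable; margin = 25.53/hr


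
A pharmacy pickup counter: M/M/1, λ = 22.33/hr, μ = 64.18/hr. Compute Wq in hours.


ρ = 22.33/64.18 = 0.3479
Wq = ρ/(μ−λ) = 0.3479/(64.18 − 22.33) = 0.3479/41.85 = 0.008314 hr

Final: 0.008314 hr


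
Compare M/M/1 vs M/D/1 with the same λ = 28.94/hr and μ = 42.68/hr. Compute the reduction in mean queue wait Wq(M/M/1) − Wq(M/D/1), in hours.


ρ = 28.94/42.68 = 0.6781
Wq(M/M/1) = ρ/(μ−λ) = 0.6781/13.74 = 0.04935 hr
Wq(M/D/1) = ρ/(2(μ−λ)) = 0.02468 hr
Savings = 0.04935 − 0.02468 = 0.02468 hr

Final: 0.02468 hr


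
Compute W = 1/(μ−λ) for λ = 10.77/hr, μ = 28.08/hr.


W = 1/(μ−λ) = 1/(28.08 − 10.77) = 1/17.31 = 0.05777 hr

Final: 0.05777 hr


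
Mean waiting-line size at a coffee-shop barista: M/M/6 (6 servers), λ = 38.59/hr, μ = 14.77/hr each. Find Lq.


a = λ/μ = 2.6127; ρ = a/6 = 0.4355
P₀ = 0.072795
Lq = P₀·a^c·ρ / (c!·(1−ρ)²) = 0.072795·318.10149·0.4355/(720·0.31871)
= 0.04394

Final: 0.04394


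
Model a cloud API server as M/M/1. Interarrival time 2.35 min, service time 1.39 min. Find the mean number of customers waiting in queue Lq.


λ = 60/2.35 = 25.5319 /hr
μ = 60/1.39 = 43.1655 /hr
ρ = λ/μ = 25.5319/43.1655 = 0.5915
Lq = ρ²/(1−ρ) = 0.3499/0.4085 = 0.8564

Final: 0.8564


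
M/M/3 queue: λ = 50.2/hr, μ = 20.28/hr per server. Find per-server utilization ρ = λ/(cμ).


ρ = λ/(cμ) = 50.2/(3·20.28) = 50.2/60.84 = 0.8251

Final: 0.8251


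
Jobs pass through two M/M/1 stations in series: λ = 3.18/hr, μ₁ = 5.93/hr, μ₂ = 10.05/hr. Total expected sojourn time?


Each node sees arrival rate λ = 3.18/hr (tandem ⇒ throughput preserved).
W₁ = 1/(μ₁−λ) = 1/(5.93−3.18) = 0.36364 hr
W₂ = 1/(μ₂−λ) = 1/(10.05−3.18) = 0.14556 hr
W_total = W₁ + W₂ = 0.36364 + 0.14556 = 0.50920 hr

Final: 0.50920 hr


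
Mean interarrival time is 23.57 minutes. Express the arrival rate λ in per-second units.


λ = 1/(interarrival time) in consistent units.
1 second = 0.0166667 min, so λ = 0.0166667/23.57 = 0.0007071 per second

Final: 0.0007071 /sec


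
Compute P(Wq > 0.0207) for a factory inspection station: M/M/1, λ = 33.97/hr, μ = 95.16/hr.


ρ = 33.97/95.16 = 0.3570
P(Wq > t) = ρ·e^{−(μ−λ)t} = 0.3570·e^{−1.2666}
= 0.3570·0.281779 = 0.100589

Final: 0.100589


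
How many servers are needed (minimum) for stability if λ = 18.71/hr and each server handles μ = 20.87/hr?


Stability requires cμ > λ ⇔ c > λ/μ.
λ/μ = 18.71/20.87 = 0.8965
Minimum integer c = ⌊0.8965⌋ + 1 = 1
Check: 1·20.87 = 20.87 > 18.71, while 0·20.87 = 0.00 ≤ 18.71

Final: 1 servers


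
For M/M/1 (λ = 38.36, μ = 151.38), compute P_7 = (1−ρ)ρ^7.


ρ = 38.36/151.38 = 0.2534
P_n = (1−ρ)·ρ^n = (1 − 0.2534)·0.2534^7 = 0.7466·0.00006709 = 0.00005009

Final: 0.00005009


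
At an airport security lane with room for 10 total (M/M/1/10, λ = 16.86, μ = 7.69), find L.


ρ = 16.86/7.69 = 2.1925
L = ρ[1 − (K+1)ρ^K + Kρ^(K+1)] / [(1−ρ)(1−ρ^(K+1))]
Numerator: 2.1925·(1 − 11·2566.328842 + 10·5626.567526) = 61470.064746
Denominator: (-1.1925)·(-5625.567526) = 6708.251524
L = 61470.064746/6708.251524 = 9.1634

Final: 9.1634


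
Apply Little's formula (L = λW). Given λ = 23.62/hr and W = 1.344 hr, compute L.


L = λW = 23.62·1.344 = 31.7453

Final: 31.7453


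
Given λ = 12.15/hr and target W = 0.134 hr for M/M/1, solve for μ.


W = 1/(μ−λ) ⇒ μ − λ = 1/W = 1/0.134 = 7.4627
μ = λ + 1/W = 12.15 + 7.4627 = 19.6127 per hr

Final: 19.6127 /hr


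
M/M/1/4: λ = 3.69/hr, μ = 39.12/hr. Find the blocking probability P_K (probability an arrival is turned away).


ρ = λ/μ = 3.69/39.12 = 0.09433
P_K = (1−ρ)ρ^K/(1−ρ^(K+1)) = (0.9057·0.00007916)/(1 − 0.000007467)
= 0.00007169/0.999993 = 0.00007169

Final: 0.00007169


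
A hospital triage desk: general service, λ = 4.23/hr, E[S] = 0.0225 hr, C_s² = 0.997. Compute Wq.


ρ = λ·E[S] = 4.23·0.0225 = 0.09518
E[S²] = E[S]²(1+C_s²) = 0.0225²·(1+0.997) = 0.001011
Wq = λ·E[S²]/(2(1−ρ)) = 4.23·0.001011/(2·0.9048) = 0.002363 hr

Final: 0.002363 hr


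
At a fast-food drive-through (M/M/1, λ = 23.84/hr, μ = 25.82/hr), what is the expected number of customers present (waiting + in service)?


ρ = λ/μ = 23.84/25.82 = 0.9233
L = ρ/(1−ρ) = 0.9233/(1 − 0.9233) = 0.9233/0.07668 = 12.0404

Final: 12.0404


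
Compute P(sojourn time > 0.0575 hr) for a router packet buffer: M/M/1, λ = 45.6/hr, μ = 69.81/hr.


W ~ Exponential(μ−λ) for M/M/1.
μ − λ = 69.81 − 45.6 = 24.2100
P(W > t) = e^{−(μ−λ)t} = e^{−1.3921} = 0.248559

Final: 0.248559


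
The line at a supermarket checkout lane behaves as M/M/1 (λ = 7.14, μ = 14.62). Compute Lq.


ρ = 7.14/14.62 = 0.4884
Lq = ρ²/(1−ρ) = 0.2385/0.5116 = 0.4662

Final: 0.4662


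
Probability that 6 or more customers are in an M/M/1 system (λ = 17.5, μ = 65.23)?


ρ = 17.5/65.23 = 0.2683
P(N ≥ n) = ρ^n = 0.2683^6 = 0.0003729

Final: 0.0003729


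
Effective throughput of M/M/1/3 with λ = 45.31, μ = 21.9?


ρ = 2.0689; P_K = (1−ρ)ρ^3/(1−ρ^4) = 0.546488
λ_eff = λ(1 − P_K) = 45.31·(1 − 0.546488) = 45.31·0.453512 = 20.5486 /hr

Final: 20.5486 /hr


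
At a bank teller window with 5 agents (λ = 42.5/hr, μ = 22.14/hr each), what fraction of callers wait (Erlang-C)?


a = λ/μ = 1.9196; ρ = a/5 = 0.3839
P₀ = 0.145788 (from M/M/c formula)
C(c,a) = [a^c/(c!(1−ρ))]·P₀ = [26.06493/(120·0.6161)]·0.145788
= 0.35256·0.145788 = 0.051400

Final: 0.051400


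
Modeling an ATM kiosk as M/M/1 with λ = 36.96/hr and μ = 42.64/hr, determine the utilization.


ρ = λ/μ = 36.96/42.64 = 0.8668

Final: 0.8668


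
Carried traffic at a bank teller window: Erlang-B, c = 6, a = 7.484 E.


B(6,7.484) = 0.360605 (Erlang-B)
Carried load = a(1 − B) = 7.484·(1 − 0.360605) = 7.484·0.639395 = 4.7852 E

Final: 4.7852 Erlangs


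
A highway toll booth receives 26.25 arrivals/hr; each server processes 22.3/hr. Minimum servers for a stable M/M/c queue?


Stability requires cμ > λ ⇔ c > λ/μ.
λ/μ = 26.25/22.3 = 1.1771
Minimum integer c = ⌊1.1771⌋ + 1 = 2
Check: 2·22.3 = 44.60 > 26.25, while 1·22.3 = 22.30 ≤ 26.25

Final: 2 servers


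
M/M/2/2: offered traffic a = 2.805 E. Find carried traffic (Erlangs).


B(2,2.805) = 0.508335 (Erlang-B)
Carried load = a(1 − B) = 2.805·(1 − 0.508335) = 2.805·0.491665 = 1.3791 E

Final: 1.3791 Erlangs


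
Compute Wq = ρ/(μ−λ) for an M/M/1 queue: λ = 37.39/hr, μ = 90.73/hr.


ρ = 37.39/90.73 = 0.4121
Wq = ρ/(μ−λ) = 0.4121/(90.73 − 37.39) = 0.4121/53.34 = 0.007726 hr

Final: 0.007726 hr


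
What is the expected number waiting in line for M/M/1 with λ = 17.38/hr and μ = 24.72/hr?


ρ = 17.38/24.72 = 0.7031
Lq = ρ²/(1−ρ) = 0.4943/0.2969 = 1.6648

Final: 1.6648


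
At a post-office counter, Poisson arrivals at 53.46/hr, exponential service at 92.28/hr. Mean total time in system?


W = 1/(μ−λ) = 1/(92.28 − 53.46) = 1/38.82 = 0.02576 hr

Final: 0.02576 hr


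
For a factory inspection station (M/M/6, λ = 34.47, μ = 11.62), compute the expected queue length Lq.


a = λ/μ = 2.9664; ρ = a/6 = 0.4944
P₀ = 0.050685
Lq = P₀·a^c·ρ / (c!·(1−ρ)²) = 0.050685·681.41381·0.4944/(720·0.25563)
= 0.09278

Final: 0.09278


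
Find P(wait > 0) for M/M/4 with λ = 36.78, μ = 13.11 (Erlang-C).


a = λ/μ = 2.8055; ρ = a/4 = 0.7014
P₀ = 0.049839 (from M/M/c formula)
C(c,a) = [a^c/(c!(1−ρ))]·P₀ = [61.94926/(24·0.2986)]·0.049839
= 8.64362·0.049839 = 0.430787

Final: 0.430787


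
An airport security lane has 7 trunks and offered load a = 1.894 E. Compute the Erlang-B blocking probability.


B(c,a) = (a^c/c!) / Σ_{k=0}^{c} a^k/k!
a^7/7! = 0.017347
Σ terms (k=0..7): 1.00000 + 1.89400 + 1.79362 + 1.13237 + 0.53618 + 0.20310 + 0.06411 + 0.01735 = 6.640731
B = 0.017347/6.640731 = 0.002612

Final: 0.002612


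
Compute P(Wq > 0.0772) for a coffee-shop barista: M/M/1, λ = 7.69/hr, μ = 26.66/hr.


ρ = 7.69/26.66 = 0.2884
P(Wq > t) = ρ·e^{−(μ−λ)t} = 0.2884·e^{−1.4645}
= 0.2884·0.231197 = 0.066688

Final: 0.066688


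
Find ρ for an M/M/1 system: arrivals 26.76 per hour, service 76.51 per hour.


ρ = λ/μ = 26.76/76.51 = 0.3498

Final: 0.3498


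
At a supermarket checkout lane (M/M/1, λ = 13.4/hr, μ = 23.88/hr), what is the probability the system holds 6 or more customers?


ρ = 13.4/23.88 = 0.5611
P(N ≥ n) = ρ^n = 0.5611^6 = 0.031219

Final: 0.031219


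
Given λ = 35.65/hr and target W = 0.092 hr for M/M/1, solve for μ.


W = 1/(μ−λ) ⇒ μ − λ = 1/W = 1/0.092 = 10.8696
μ = λ + 1/W = 35.65 + 10.8696 = 46.5196 per hr

Final: 46.5196 /hr


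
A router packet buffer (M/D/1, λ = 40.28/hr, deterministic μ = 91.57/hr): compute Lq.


ρ = 40.28/91.57 = 0.4399
M/D/1: Lq = ρ²/(2(1−ρ)) = 0.1935/(2·0.5601) = 0.17273

Final: 0.17273


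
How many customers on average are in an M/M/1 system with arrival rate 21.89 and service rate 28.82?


ρ = λ/μ = 21.89/28.82 = 0.7595
L = ρ/(1−ρ) = 0.7595/(1 − 0.7595) = 0.7595/0.2405 = 3.1587

Final: 3.1587


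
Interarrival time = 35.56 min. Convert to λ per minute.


λ = 1/(interarrival time) in consistent units.
1 minute = 1 min, so λ = 1/35.56 = 0.02812 per minute

Final: 0.02812 /min


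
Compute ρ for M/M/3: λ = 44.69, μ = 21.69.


ρ = λ/(cμ) = 44.69/(3·21.69) = 44.69/65.07 = 0.6868

Final: 0.6868


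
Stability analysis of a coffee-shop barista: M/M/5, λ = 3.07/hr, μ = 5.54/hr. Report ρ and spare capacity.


Total capacity cμ = 5·5.54 = 27.70/hr
ρ = λ/(cμ) = 3.07/27.70 = 0.1108
Stable ⇔ ρ < 1: YES
Spare capacity = cμ − λ = 27.70 − 3.07 = 24.63/hr

Final: ρ = 0.1108; stable; margin = 24.63/hr


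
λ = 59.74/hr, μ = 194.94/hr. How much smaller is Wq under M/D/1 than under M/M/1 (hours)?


ρ = 59.74/194.94 = 0.3065
Wq(M/M/1) = ρ/(μ−λ) = 0.3065/135.20 = 0.002267 hr
Wq(M/D/1) = ρ/(2(μ−λ)) = 0.001133 hr
Savings = 0.002267 − 0.001133 = 0.001133 hr

Final: 0.001133 hr


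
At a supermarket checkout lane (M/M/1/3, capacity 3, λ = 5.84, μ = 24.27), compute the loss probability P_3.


ρ = λ/μ = 5.84/24.27 = 0.2406
P_K = (1−ρ)ρ^K/(1−ρ^(K+1)) = (0.7594·0.013933)/(1 − 0.003353)
= 0.010580/0.996647 = 0.010616

Final: 0.010616


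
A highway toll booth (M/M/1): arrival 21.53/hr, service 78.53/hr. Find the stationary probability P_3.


ρ = 21.53/78.53 = 0.2742
P_n = (1−ρ)·ρ^n = (1 − 0.2742)·0.2742^3 = 0.7258·0.020607 = 0.014958

Final: 0.014958


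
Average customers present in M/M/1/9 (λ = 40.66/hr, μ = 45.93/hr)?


ρ = 40.66/45.93 = 0.8853
L = ρ[1 − (K+1)ρ^K + Kρ^(K+1)] / [(1−ρ)(1−ρ^(K+1))]
Numerator: 0.8853·(1 − 10·0.333917 + 9·0.295603) = 0.284400
Denominator: (0.1147)·(0.704397) = 0.080822
L = 0.284400/0.080822 = 3.5188

Final: 3.5188


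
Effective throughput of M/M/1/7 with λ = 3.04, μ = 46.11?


ρ = 0.06593; P_K = (1−ρ)ρ^7/(1−ρ^8) = 0.000000005057
λ_eff = λ(1 − P_K) = 3.04·(1 − 0.000000005057) = 3.04·1.000000 = 3.0400 /hr

Final: 3.0400 /hr


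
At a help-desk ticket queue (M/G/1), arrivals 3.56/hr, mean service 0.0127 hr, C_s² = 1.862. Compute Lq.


ρ = λ·E[S] = 3.56·0.0127 = 0.04521
Lq = ρ²(1+C_s²)/(2(1−ρ)) = 0.002044·(1+1.862)/(2·0.9548)
= 0.002044·2.8620/1.9096 = 0.003064

Final: 0.003064


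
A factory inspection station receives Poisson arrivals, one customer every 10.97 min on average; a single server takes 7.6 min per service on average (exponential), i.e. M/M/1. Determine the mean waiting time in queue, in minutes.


λ = 60/10.97 = 5.4695 /hr
μ = 60/7.6 = 7.8947 /hr
ρ = λ/μ = 5.4695/7.8947 = 0.6928
Wq = ρ/(μ−λ) = 0.6928/(7.8947−5.4695) = 0.28566 hr
In minutes: 0.28566·60 = 17.139 min

Final: 17.139 min


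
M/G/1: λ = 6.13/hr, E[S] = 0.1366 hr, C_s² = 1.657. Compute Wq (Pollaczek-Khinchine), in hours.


ρ = λ·E[S] = 6.13·0.1366 = 0.8374
E[S²] = E[S]²(1+C_s²) = 0.1366²·(1+1.657) = 0.049578
Wq = λ·E[S²]/(2(1−ρ)) = 6.13·0.049578/(2·0.1626) = 0.93431 hr

Final: 0.93431 hr


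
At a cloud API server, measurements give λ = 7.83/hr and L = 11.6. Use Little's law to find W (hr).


W = L/λ = 11.6/7.83 = 1.4815 hr

Final: 1.4815 hr


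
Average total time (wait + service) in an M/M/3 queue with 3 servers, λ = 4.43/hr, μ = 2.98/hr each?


a = 1.4866; ρ = 0.4955; P₀ = 0.213817
Lq = P₀·a^c·ρ/(c!(1−ρ)²) = 0.22795
Wq = Lq/λ = 0.22795/4.43 = 0.05146 hr
W = Wq + 1/μ = 0.05146 + 0.33557 = 0.38703 hr

Final: 0.38703 hr


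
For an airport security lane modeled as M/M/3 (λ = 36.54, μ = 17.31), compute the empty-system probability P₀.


a = λ/μ = 36.54/17.31 = 2.1109; ρ = a/c = 0.7036
Σ_{k=0}^{2} a^k/k! (terms k=0..2) = 1.00000 + 2.11092 + 2.22799 = 5.33891
Tail: a^3/(3!(1−ρ)) = 9.40620/(6·0.2964) = 5.28984
P₀ = 1/(5.33891 + 5.28984) = 1/10.62875 = 0.094084

Final: 0.094084


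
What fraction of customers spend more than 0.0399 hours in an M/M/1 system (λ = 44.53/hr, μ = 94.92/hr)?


W ~ Exponential(μ−λ) for M/M/1.
μ − λ = 94.92 − 44.53 = 50.3900
P(W > t) = e^{−(μ−λ)t} = e^{−2.0106} = 0.133914

Final: 0.133914


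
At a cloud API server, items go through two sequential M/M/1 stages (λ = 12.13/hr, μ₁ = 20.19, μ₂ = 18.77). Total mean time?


Each node sees arrival rate λ = 12.13/hr (tandem ⇒ throughput preserved).
W₁ = 1/(μ₁−λ) = 1/(20.19−12.13) = 0.12407 hr
W₂ = 1/(μ₂−λ) = 1/(18.77−12.13) = 0.15060 hr
W_total = W₁ + W₂ = 0.12407 + 0.15060 = 0.27467 hr

Final: 0.27467 hr


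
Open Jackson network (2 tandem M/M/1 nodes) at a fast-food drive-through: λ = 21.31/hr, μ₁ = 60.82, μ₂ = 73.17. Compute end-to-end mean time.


Each node sees arrival rate λ = 21.31/hr (tandem ⇒ throughput preserved).
W₁ = 1/(μ₁−λ) = 1/(60.82−21.31) = 0.02531 hr
W₂ = 1/(μ₂−λ) = 1/(73.17−21.31) = 0.01928 hr
W_total = W₁ + W₂ = 0.02531 + 0.01928 = 0.04459 hr

Final: 0.04459 hr


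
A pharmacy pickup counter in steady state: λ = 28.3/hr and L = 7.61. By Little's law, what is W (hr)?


W = L/λ = 7.61/28.3 = 0.2689 hr

Final: 0.2689 hr


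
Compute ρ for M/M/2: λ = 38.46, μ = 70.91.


ρ = λ/(cμ) = 38.46/(2·70.91) = 38.46/141.82 = 0.2712

Final: 0.2712


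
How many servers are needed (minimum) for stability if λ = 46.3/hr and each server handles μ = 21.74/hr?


Stability requires cμ > λ ⇔ c > λ/μ.
λ/μ = 46.3/21.74 = 2.1297
Minimum integer c = ⌊2.1297⌋ + 1 = 3
Check: 3·21.74 = 65.22 > 46.3, while 2·21.74 = 43.48 ≤ 46.3

Final: 3 servers


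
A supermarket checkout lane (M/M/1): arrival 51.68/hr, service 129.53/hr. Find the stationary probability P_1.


ρ = 51.68/129.53 = 0.3990
P_n = (1−ρ)·ρ^n = (1 − 0.3990)·0.3990^1 = 0.6010·0.398981 = 0.239795

Final: 0.239795


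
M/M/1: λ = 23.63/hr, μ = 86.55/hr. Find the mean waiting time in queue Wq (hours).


ρ = 23.63/86.55 = 0.2730
Wq = ρ/(μ−λ) = 0.2730/(86.55 − 23.63) = 0.2730/62.92 = 0.004339 hr

Final: 0.004339 hr


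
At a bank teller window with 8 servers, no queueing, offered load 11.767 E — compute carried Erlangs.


B(8,11.767) = 0.413745 (Erlang-B)
Carried load = a(1 − B) = 11.767·(1 − 0.413745) = 11.767·0.586255 = 6.8985 E

Final: 6.8985 Erlangs


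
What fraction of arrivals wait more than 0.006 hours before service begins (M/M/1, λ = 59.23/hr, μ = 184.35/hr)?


ρ = 59.23/184.35 = 0.3213
P(Wq > t) = ρ·e^{−(μ−λ)t} = 0.3213·e^{−0.7507}
= 0.3213·0.472027 = 0.151658

Final: 0.151658


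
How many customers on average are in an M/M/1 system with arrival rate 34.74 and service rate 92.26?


ρ = λ/μ = 34.74/92.26 = 0.3765
L = ρ/(1−ρ) = 0.3765/(1 − 0.3765) = 0.3765/0.6235 = 0.6040

Final: 0.6040


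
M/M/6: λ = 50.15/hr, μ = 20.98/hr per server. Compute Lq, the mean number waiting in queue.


a = λ/μ = 2.3904; ρ = a/6 = 0.3984
P₀ = 0.091199
Lq = P₀·a^c·ρ / (c!·(1−ρ)²) = 0.091199·186.54891·0.3984/(720·0.36193)
= 0.02601

Final: 0.02601


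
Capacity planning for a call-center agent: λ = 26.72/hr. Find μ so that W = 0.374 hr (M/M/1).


W = 1/(μ−λ) ⇒ μ − λ = 1/W = 1/0.374 = 2.6738
μ = λ + 1/W = 26.72 + 2.6738 = 29.3938 per hr

Final: 29.3938 /hr


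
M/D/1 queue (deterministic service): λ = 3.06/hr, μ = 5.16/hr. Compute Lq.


ρ = 3.06/5.16 = 0.5930
M/D/1: Lq = ρ²/(2(1−ρ)) = 0.3517/(2·0.4070) = 0.43206

Final: 0.43206


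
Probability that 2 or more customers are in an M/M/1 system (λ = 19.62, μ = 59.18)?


ρ = 19.62/59.18 = 0.3315
P(N ≥ n) = ρ^n = 0.3315^2 = 0.109913

Final: 0.109913


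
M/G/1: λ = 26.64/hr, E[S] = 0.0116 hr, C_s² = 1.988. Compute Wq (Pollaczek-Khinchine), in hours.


ρ = λ·E[S] = 26.64·0.0116 = 0.3090
E[S²] = E[S]²(1+C_s²) = 0.0116²·(1+1.988) = 0.0004021
Wq = λ·E[S²]/(2(1−ρ)) = 26.64·0.0004021/(2·0.6910) = 0.007751 hr

Final: 0.007751 hr


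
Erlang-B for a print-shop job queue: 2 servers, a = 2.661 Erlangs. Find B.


B(c,a) = (a^c/c!) / Σ_{k=0}^{c} a^k/k!
a^2/2! = 3.540461
Σ terms (k=0..2): 1.00000 + 2.66100 + 3.54046 = 7.201460
B = 3.540461/7.201460 = 0.491631

Final: 0.491631


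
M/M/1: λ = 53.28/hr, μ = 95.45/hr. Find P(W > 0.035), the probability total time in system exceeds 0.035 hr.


W ~ Exponential(μ−λ) for M/M/1.
μ − λ = 95.45 − 53.28 = 42.1700
P(W > t) = e^{−(μ−λ)t} = e^{−1.4760} = 0.228561

Final: 0.228561


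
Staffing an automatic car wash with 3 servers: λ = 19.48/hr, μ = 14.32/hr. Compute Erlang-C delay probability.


a = λ/μ = 1.3603; ρ = a/3 = 0.4534
P₀ = 0.246717 (from M/M/c formula)
C(c,a) = [a^c/(c!(1−ρ))]·P₀ = [2.51732/(6·0.5466)]·0.246717
= 0.76763·0.246717 = 0.189388

Final: 0.189388


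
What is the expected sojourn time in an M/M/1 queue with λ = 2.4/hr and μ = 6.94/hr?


W = 1/(μ−λ) = 1/(6.94 − 2.4) = 1/4.54 = 0.2203 hr

Final: 0.2203 hr


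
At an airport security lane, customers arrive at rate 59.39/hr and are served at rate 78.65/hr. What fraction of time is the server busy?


ρ = λ/μ = 59.39/78.65 = 0.7551

Final: 0.7551


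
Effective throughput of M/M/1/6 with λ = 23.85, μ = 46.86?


ρ = 0.5090; P_K = (1−ρ)ρ^6/(1−ρ^7) = 0.008612
λ_eff = λ(1 − P_K) = 23.85·(1 − 0.008612) = 23.85·0.991388 = 23.6446 /hr

Final: 23.6446 /hr


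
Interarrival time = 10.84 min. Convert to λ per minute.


λ = 1/(interarrival time) in consistent units.
1 minute = 1 min, so λ = 1/10.84 = 0.09225 per minute

Final: 0.09225 /min


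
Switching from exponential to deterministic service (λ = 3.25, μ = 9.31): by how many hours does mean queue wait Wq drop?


ρ = 3.25/9.31 = 0.3491
Wq(M/M/1) = ρ/(μ−λ) = 0.3491/6.06 = 0.05761 hr
Wq(M/D/1) = ρ/(2(μ−λ)) = 0.02880 hr
Savings = 0.05761 − 0.02880 = 0.02880 hr

Final: 0.02880 hr


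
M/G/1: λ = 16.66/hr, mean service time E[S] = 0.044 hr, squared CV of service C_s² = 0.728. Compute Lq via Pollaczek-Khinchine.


ρ = λ·E[S] = 16.66·0.044 = 0.7330
Lq = ρ²(1+C_s²)/(2(1−ρ)) = 0.5373·(1+0.728)/(2·0.2670)
= 0.5373·1.7280/0.5339 = 1.73909

Final: 1.73909


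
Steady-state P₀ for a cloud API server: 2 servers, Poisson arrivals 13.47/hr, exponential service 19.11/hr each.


a = λ/μ = 13.47/19.11 = 0.7049; ρ = a/c = 0.3524
Σ_{k=0}^{1} a^k/k! (terms k=0..1) = 1.00000 + 0.70487 = 1.70487
Tail: a^2/(2!(1−ρ)) = 0.49684/(2·0.6476) = 0.38362
P₀ = 1/(1.70487 + 0.38362) = 1/2.08848 = 0.478816

Final: 0.478816


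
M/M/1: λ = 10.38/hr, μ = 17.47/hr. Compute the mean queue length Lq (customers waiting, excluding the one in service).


ρ = 10.38/17.47 = 0.5942
Lq = ρ²/(1−ρ) = 0.3530/0.4058 = 0.8699

Final: 0.8699


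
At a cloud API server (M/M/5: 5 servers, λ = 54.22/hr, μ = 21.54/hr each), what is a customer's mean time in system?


a = 2.5172; ρ = 0.5034; P₀ = 0.078664
Lq = P₀·a^c·ρ/(c!(1−ρ)²) = 0.13526
Wq = Lq/λ = 0.13526/54.22 = 0.002495 hr
W = Wq + 1/μ = 0.002495 + 0.04643 = 0.04892 hr

Final: 0.04892 hr


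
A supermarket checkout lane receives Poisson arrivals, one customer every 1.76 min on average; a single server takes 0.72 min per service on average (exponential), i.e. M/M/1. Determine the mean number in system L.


λ = 60/1.76 = 34.0909 /hr
μ = 60/0.72 = 83.3333 /hr
ρ = λ/μ = 34.0909/83.3333 = 0.4091
L = ρ/(1−ρ) = 0.4091/0.5909 = 0.6923

Final: 0.6923


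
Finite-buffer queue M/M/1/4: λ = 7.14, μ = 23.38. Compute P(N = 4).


ρ = λ/μ = 7.14/23.38 = 0.3054
P_K = (1−ρ)ρ^K/(1−ρ^(K+1)) = (0.6946·0.008698)/(1 − 0.002656)
= 0.006042/0.997344 = 0.006058

Final: 0.006058


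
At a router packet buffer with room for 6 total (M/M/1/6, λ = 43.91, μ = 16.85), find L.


ρ = 43.91/16.85 = 2.6059
L = ρ[1 − (K+1)ρ^K + Kρ^(K+1)] / [(1−ρ)(1−ρ^(K+1))]
Numerator: 2.6059·(1 − 7·313.170749 + 6·816.102528) = 7050.147708
Denominator: (-1.6059)·(-815.102528) = 1309.001449
L = 7050.147708/1309.001449 = 5.3859

Final: 5.3859


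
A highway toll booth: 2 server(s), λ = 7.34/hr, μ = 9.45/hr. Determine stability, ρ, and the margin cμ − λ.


Total capacity cμ = 2·9.45 = 18.90/hr
ρ = λ/(cμ) = 7.34/18.90 = 0.3884
Stable ⇔ ρ < 1: YES
Spare capacity = cμ − λ = 18.90 − 7.34 = 11.56/hr

Final: ρ = 0.3884; stable; margin = 11.56/hr


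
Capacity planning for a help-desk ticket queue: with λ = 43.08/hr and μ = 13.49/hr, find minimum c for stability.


Stability requires cμ > λ ⇔ c > λ/μ.
λ/μ = 43.08/13.49 = 3.1935
Minimum integer c = ⌊3.1935⌋ + 1 = 4
Check: 4·13.49 = 53.96 > 43.08, while 3·13.49 = 40.47 ≤ 43.08

Final: 4 servers


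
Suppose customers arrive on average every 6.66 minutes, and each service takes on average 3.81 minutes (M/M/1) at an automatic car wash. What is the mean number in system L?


λ = 60/6.66 = 9.0090 /hr
μ = 60/3.81 = 15.7480 /hr
ρ = λ/μ = 9.0090/15.7480 = 0.5721
L = ρ/(1−ρ) = 0.5721/0.4279 = 1.3368

Final: 1.3368


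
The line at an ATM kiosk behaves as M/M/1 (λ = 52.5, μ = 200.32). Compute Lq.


ρ = 52.5/200.32 = 0.2621
Lq = ρ²/(1−ρ) = 0.06869/0.7379 = 0.09308

Final: 0.09308


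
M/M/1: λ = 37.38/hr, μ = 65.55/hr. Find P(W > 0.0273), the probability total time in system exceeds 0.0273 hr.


W ~ Exponential(μ−λ) for M/M/1.
μ − λ = 65.55 − 37.38 = 28.1700
P(W > t) = e^{−(μ−λ)t} = e^{−0.7690} = 0.463457

Final: 0.463457


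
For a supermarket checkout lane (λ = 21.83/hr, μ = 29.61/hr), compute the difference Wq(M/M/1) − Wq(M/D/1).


ρ = 21.83/29.61 = 0.7373
Wq(M/M/1) = ρ/(μ−λ) = 0.7373/7.78 = 0.09476 hr
Wq(M/D/1) = ρ/(2(μ−λ)) = 0.04738 hr
Savings = 0.09476 − 0.04738 = 0.04738 hr

Final: 0.04738 hr


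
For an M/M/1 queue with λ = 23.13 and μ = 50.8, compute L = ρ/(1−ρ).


ρ = λ/μ = 23.13/50.8 = 0.4553
L = ρ/(1−ρ) = 0.4553/(1 − 0.4553) = 0.4553/0.5447 = 0.8359

Final: 0.8359


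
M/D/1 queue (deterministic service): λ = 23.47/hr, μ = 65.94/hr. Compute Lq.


ρ = 23.47/65.94 = 0.3559
M/D/1: Lq = ρ²/(2(1−ρ)) = 0.1267/(2·0.6441) = 0.09835

Final: 0.09835


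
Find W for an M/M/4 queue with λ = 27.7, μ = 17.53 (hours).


a = 1.5801; ρ = 0.3950; P₀ = 0.203436
Lq = P₀·a^c·ρ/(c!(1−ρ)²) = 0.05704
Wq = Lq/λ = 0.05704/27.7 = 0.002059 hr
W = Wq + 1/μ = 0.002059 + 0.05705 = 0.05910 hr

Final: 0.05910 hr


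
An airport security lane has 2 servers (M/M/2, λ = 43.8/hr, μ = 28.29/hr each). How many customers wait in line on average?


a = λ/μ = 1.5483; ρ = a/2 = 0.7741
P₀ = 0.127316
Lq = P₀·a^c·ρ / (c!·(1−ρ)²) = 0.127316·2.39708·0.7741/(2·0.05102)
= 2.31532

Final: 2.31532


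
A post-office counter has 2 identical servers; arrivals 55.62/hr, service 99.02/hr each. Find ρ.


ρ = λ/(cμ) = 55.62/(2·99.02) = 55.62/198.04 = 0.2809

Final: 0.2809


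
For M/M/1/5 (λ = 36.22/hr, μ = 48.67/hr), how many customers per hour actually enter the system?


ρ = 0.7442; P_K = (1−ρ)ρ^5/(1−ρ^6) = 0.070339
λ_eff = λ(1 − P_K) = 36.22·(1 − 0.070339) = 36.22·0.929661 = 33.6723 /hr

Final: 33.6723 /hr


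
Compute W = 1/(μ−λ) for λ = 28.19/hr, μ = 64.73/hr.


W = 1/(μ−λ) = 1/(64.73 − 28.19) = 1/36.54 = 0.02737 hr

Final: 0.02737 hr


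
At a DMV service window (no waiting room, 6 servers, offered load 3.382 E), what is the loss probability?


B(c,a) = (a^c/c!) / Σ_{k=0}^{c} a^k/k!
a^6/6! = 2.078304
Σ terms (k=0..6): 1.00000 + 3.38200 + 5.71896 + 6.44718 + 5.45109 + 3.68712 + 2.07830 = 27.764646
B = 2.078304/27.764646 = 0.074854

Final: 0.074854


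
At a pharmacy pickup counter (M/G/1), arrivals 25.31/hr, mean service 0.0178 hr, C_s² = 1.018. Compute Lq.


ρ = λ·E[S] = 25.31·0.0178 = 0.4505
Lq = ρ²(1+C_s²)/(2(1−ρ)) = 0.2030·(1+1.018)/(2·0.5495)
= 0.2030·2.0180/1.0990 = 0.37270

Final: 0.37270


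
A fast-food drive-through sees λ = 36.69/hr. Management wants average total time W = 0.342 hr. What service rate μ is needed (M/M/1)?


W = 1/(μ−λ) ⇒ μ − λ = 1/W = 1/0.342 = 2.9240
μ = λ + 1/W = 36.69 + 2.9240 = 39.6140 per hr

Final: 39.6140 /hr


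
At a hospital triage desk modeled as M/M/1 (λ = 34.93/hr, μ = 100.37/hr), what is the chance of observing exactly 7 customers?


ρ = 34.93/100.37 = 0.3480
P_n = (1−ρ)·ρ^n = (1 − 0.3480)·0.3480^7 = 0.6520·0.0006182 = 0.0004031

Final: 0.0004031


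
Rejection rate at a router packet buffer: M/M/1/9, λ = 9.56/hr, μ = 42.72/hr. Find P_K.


ρ = λ/μ = 9.56/42.72 = 0.2238
P_K = (1−ρ)ρ^K/(1−ρ^(K+1)) = (0.7762·0.000001407)/(1 − 0.0000003150)
= 0.000001093/1.000000 = 0.000001093

Final: 0.000001093


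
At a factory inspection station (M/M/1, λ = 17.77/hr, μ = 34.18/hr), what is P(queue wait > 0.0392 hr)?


ρ = 17.77/34.18 = 0.5199
P(Wq > t) = ρ·e^{−(μ−λ)t} = 0.5199·e^{−0.6433}
= 0.5199·0.525570 = 0.273241

Final: 0.273241


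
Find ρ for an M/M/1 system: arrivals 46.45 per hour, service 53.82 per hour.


ρ = λ/μ = 46.45/53.82 = 0.8631

Final: 0.8631


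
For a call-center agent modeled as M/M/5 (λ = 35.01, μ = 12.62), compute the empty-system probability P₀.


a = λ/μ = 35.01/12.62 = 2.7742; ρ = a/c = 0.5548
Σ_{k=0}^{4} a^k/k! (terms k=0..4) = 1.00000 + 2.77417 + 3.84800 + 3.55834 + 2.46786 = 13.64836
Tail: a^5/(5!(1−ρ)) = 164.30992/(120·0.4452) = 3.07581
P₀ = 1/(13.64836 + 3.07581) = 1/16.72418 = 0.059794

Final: 0.059794


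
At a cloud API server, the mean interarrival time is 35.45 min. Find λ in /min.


λ = 1/(interarrival time) in consistent units.
1 minute = 1 min, so λ = 1/35.45 = 0.02821 per minute

Final: 0.02821 /min


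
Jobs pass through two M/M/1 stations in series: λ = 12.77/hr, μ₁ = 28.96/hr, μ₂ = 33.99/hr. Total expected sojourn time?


Each node sees arrival rate λ = 12.77/hr (tandem ⇒ throughput preserved).
W₁ = 1/(μ₁−λ) = 1/(28.96−12.77) = 0.06177 hr
W₂ = 1/(μ₂−λ) = 1/(33.99−12.77) = 0.04713 hr
W_total = W₁ + W₂ = 0.06177 + 0.04713 = 0.10889 hr

Final: 0.10889 hr


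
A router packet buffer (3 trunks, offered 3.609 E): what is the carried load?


B(3,3.609) = 0.413299 (Erlang-B)
Carried load = a(1 − B) = 3.609·(1 − 0.413299) = 3.609·0.586701 = 2.1174 E

Final: 2.1174 Erlangs


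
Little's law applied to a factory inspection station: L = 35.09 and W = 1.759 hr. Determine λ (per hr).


λ = L/W = 35.09/1.759 = 19.9488 /hr

Final: 19.9488 /hr


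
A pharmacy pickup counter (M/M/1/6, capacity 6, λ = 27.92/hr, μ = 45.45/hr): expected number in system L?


ρ = 27.92/45.45 = 0.6143
L = ρ[1 − (K+1)ρ^K + Kρ^(K+1)] / [(1−ρ)(1−ρ^(K+1))]
Numerator: 0.6143·(1 − 7·0.053739 + 6·0.033012) = 0.504894
Denominator: (0.3857)·(0.966988) = 0.372966
L = 0.504894/0.372966 = 1.3537

Final: 1.3537


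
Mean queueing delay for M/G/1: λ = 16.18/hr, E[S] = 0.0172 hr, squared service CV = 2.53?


ρ = λ·E[S] = 16.18·0.0172 = 0.2783
E[S²] = E[S]²(1+C_s²) = 0.0172²·(1+2.53) = 0.001044
Wq = λ·E[S²]/(2(1−ρ)) = 16.18·0.001044/(2·0.7217) = 0.01171 hr

Final: 0.01171 hr


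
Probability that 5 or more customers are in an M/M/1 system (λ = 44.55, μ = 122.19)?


ρ = 44.55/122.19 = 0.3646
P(N ≥ n) = ρ^n = 0.3646^5 = 0.006443

Final: 0.006443


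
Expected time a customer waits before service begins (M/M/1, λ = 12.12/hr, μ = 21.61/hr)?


ρ = 12.12/21.61 = 0.5609
Wq = ρ/(μ−λ) = 0.5609/(21.61 − 12.12) = 0.5609/9.49 = 0.05910 hr

Final: 0.05910 hr


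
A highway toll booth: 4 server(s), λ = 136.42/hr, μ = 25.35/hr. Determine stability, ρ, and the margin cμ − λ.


Total capacity cμ = 4·25.35 = 101.40/hr
ρ = λ/(cμ) = 136.42/101.40 = 1.3454
Stable ⇔ ρ < 1: NO
Spare capacity = cμ − λ = 101.40 − 136.42 = -35.02/hr

Final: ρ = 1.3454; unstable; margin = -35.02/hr


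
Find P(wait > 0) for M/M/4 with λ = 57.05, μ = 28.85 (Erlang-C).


a = λ/μ = 1.9775; ρ = a/4 = 0.4944
P₀ = 0.133663 (from M/M/c formula)
C(c,a) = [a^c/(c!(1−ρ))]·P₀ = [15.29112/(24·0.5056)]·0.133663
= 1.26007·0.133663 = 0.168424

Final: 0.168424


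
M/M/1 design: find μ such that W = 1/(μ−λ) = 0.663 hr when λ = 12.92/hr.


W = 1/(μ−λ) ⇒ μ − λ = 1/W = 1/0.663 = 1.5083
μ = λ + 1/W = 12.92 + 1.5083 = 14.4283 per hr

Final: 14.4283 /hr


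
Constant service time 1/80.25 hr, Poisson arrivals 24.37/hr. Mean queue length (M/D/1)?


ρ = 24.37/80.25 = 0.3037
M/D/1: Lq = ρ²/(2(1−ρ)) = 0.09222/(2·0.6963) = 0.06622

Final: 0.06622


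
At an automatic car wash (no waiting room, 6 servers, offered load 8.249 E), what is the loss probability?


B(c,a) = (a^c/c!) / Σ_{k=0}^{c} a^k/k!
a^6/6! = 437.597997
Σ terms (k=0..6): 1.00000 + 8.24900 + 34.02300 + 93.55191 + 192.92743 + 318.29167 + 437.59800 = 1085.641004
B = 437.597997/1085.641004 = 0.403078

Final: 0.403078


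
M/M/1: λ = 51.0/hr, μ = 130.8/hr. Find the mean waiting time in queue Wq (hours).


ρ = 51.0/130.8 = 0.3899
Wq = ρ/(μ−λ) = 0.3899/(130.8 − 51.0) = 0.3899/79.80 = 0.004886 hr

Final: 0.004886 hr


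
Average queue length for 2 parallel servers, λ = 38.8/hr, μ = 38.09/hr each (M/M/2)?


a = λ/μ = 1.0186; ρ = a/2 = 0.5093
P₀ = 0.325100
Lq = P₀·a^c·ρ / (c!·(1−ρ)²) = 0.325100·1.03763·0.5093/(2·0.24077)
= 0.35680

Final: 0.35680


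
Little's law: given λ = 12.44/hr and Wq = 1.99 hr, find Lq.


Lq = λWq = 12.44·1.99 = 24.7556

Final: 24.7556


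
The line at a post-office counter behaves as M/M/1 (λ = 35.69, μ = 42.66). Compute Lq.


ρ = 35.69/42.66 = 0.8366
Lq = ρ²/(1−ρ) = 0.6999/0.1634 = 4.2839

Final: 4.2839


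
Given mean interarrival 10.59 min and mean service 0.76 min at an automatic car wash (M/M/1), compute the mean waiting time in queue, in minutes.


λ = 60/10.59 = 5.6657 /hr
μ = 60/0.76 = 78.9474 /hr
ρ = λ/μ = 5.6657/78.9474 = 0.07177
Wq = ρ/(μ−λ) = 0.07177/(78.9474−5.6657) = 0.0009793 hr
In minutes: 0.0009793·60 = 0.05876 min

Final: 0.05876 min


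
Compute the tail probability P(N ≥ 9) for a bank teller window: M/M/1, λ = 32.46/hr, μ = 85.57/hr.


ρ = 32.46/85.57 = 0.3793
P(N ≥ n) = ρ^n = 0.3793^9 = 0.0001626

Final: 0.0001626


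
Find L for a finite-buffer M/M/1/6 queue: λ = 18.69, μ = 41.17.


ρ = 18.69/41.17 = 0.4540
L = ρ[1 − (K+1)ρ^K + Kρ^(K+1)] / [(1−ρ)(1−ρ^(K+1))]
Numerator: 0.4540·(1 − 7·0.008753 + 6·0.003974) = 0.436979
Denominator: (0.5460)·(0.996026) = 0.543859
L = 0.436979/0.543859 = 0.8035

Final: 0.8035


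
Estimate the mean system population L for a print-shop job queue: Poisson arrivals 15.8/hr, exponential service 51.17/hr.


ρ = λ/μ = 15.8/51.17 = 0.3088
L = ρ/(1−ρ) = 0.3088/(1 − 0.3088) = 0.3088/0.6912 = 0.4467

Final: 0.4467


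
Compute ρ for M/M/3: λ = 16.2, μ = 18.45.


ρ = λ/(cμ) = 16.2/(3·18.45) = 16.2/55.35 = 0.2927

Final: 0.2927


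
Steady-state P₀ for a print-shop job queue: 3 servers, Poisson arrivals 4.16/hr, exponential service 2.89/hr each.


a = λ/μ = 4.16/2.89 = 1.4394; ρ = a/c = 0.4798
Σ_{k=0}^{2} a^k/k! (terms k=0..2) = 1.00000 + 1.43945 + 1.03600 = 3.47545
Tail: a^3/(3!(1−ρ)) = 2.98254/(6·0.5202) = 0.95560
P₀ = 1/(3.47545 + 0.95560) = 1/4.43105 = 0.225680

Final: 0.225680


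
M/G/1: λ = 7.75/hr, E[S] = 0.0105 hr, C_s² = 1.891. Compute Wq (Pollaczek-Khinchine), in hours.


ρ = λ·E[S] = 7.75·0.0105 = 0.08138
E[S²] = E[S]²(1+C_s²) = 0.0105²·(1+1.891) = 0.0003187
Wq = λ·E[S²]/(2(1−ρ)) = 7.75·0.0003187/(2·0.9186) = 0.001344 hr

Final: 0.001344 hr


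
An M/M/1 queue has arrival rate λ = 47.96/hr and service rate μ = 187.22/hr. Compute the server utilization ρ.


ρ = λ/μ = 47.96/187.22 = 0.2562

Final: 0.2562


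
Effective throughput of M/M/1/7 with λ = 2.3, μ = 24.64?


ρ = 0.09334; P_K = (1−ρ)ρ^7/(1−ρ^8) = 0.00000005598
λ_eff = λ(1 − P_K) = 2.3·(1 − 0.00000005598) = 2.3·1.000000 = 2.3000 /hr

Final: 2.3000 /hr


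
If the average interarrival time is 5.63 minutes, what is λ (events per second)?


λ = 1/(interarrival time) in consistent units.
1 second = 0.0166667 min, so λ = 0.0166667/5.63 = 0.002960 per second

Final: 0.002960 /sec


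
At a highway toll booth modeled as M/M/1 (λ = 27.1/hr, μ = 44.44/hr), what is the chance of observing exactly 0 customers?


ρ = 27.1/44.44 = 0.6098
P_n = (1−ρ)·ρ^n = (1 − 0.6098)·0.6098^0 = 0.3902·1.000000 = 0.390189

Final: 0.390189


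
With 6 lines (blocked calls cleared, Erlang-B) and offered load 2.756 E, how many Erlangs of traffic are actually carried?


B(6,2.756) = 0.039572 (Erlang-B)
Carried load = a(1 − B) = 2.756·(1 − 0.039572) = 2.756·0.960428 = 2.6469 E

Final: 2.6469 Erlangs


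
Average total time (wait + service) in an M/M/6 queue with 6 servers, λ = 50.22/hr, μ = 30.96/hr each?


a = 1.6221; ρ = 0.2703; P₀ = 0.197404
Lq = P₀·a^c·ρ/(c!(1−ρ)²) = 0.002536
Wq = Lq/λ = 0.002536/50.22 = 0.00005050 hr
W = Wq + 1/μ = 0.00005050 + 0.03230 = 0.03235 hr

Final: 0.03235 hr


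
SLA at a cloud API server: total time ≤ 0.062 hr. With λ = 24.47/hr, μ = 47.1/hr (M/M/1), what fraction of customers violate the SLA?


W ~ Exponential(μ−λ) for M/M/1.
μ − λ = 47.1 − 24.47 = 22.6300
P(W > t) = e^{−(μ−λ)t} = e^{−1.4031} = 0.245844

Final: 0.245844


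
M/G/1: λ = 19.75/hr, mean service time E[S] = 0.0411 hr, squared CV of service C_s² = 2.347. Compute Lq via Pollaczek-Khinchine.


ρ = λ·E[S] = 19.75·0.0411 = 0.8117
Lq = ρ²(1+C_s²)/(2(1−ρ)) = 0.6589·(1+2.347)/(2·0.1883)
= 0.6589·3.3470/0.3766 = 5.85667

Final: 5.85667


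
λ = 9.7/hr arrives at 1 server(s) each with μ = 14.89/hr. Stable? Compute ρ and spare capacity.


Total capacity cμ = 1·14.89 = 14.89/hr
ρ = λ/(cμ) = 9.7/14.89 = 0.6514
Stable ⇔ ρ < 1: YES
Spare capacity = cμ − λ = 14.89 − 9.7 = 5.19/hr

Final: ρ = 0.6514; stable; margin = 5.19/hr


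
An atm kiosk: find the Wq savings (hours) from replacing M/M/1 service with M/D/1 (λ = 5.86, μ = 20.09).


ρ = 5.86/20.09 = 0.2917
Wq(M/M/1) = ρ/(μ−λ) = 0.2917/14.23 = 0.02050 hr
Wq(M/D/1) = ρ/(2(μ−λ)) = 0.01025 hr
Savings = 0.02050 − 0.01025 = 0.01025 hr

Final: 0.01025 hr


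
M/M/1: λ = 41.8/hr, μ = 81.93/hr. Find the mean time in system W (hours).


W = 1/(μ−λ) = 1/(81.93 − 41.8) = 1/40.13 = 0.02492 hr

Final: 0.02492 hr


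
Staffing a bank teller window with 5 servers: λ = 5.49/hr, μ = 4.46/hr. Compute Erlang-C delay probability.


a = λ/μ = 1.2309; ρ = a/5 = 0.2462
P₀ = 0.291859 (from M/M/c formula)
C(c,a) = [a^c/(c!(1−ρ))]·P₀ = [2.82610/(120·0.7538)]·0.291859
= 0.03124·0.291859 = 0.009118

Final: 0.009118


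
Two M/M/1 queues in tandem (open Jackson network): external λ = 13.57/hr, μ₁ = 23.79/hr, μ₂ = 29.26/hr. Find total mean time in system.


Each node sees arrival rate λ = 13.57/hr (tandem ⇒ throughput preserved).
W₁ = 1/(μ₁−λ) = 1/(23.79−13.57) = 0.09785 hr
W₂ = 1/(μ₂−λ) = 1/(29.26−13.57) = 0.06373 hr
W_total = W₁ + W₂ = 0.09785 + 0.06373 = 0.16158 hr

Final: 0.16158 hr


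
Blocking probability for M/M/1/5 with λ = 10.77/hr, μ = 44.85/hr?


ρ = λ/μ = 10.77/44.85 = 0.2401
P_K = (1−ρ)ρ^K/(1−ρ^(K+1)) = (0.7599·0.0007985)/(1 − 0.0001917)
= 0.0006067/0.999808 = 0.0006069

Final: 0.0006069


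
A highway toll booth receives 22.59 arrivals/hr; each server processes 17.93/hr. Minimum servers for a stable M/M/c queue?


Stability requires cμ > λ ⇔ c > λ/μ.
λ/μ = 22.59/17.93 = 1.2599
Minimum integer c = ⌊1.2599⌋ + 1 = 2
Check: 2·17.93 = 35.86 > 22.59, while 1·17.93 = 17.93 ≤ 22.59

Final: 2 servers


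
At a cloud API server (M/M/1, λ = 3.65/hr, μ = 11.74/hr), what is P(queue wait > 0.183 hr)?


ρ = 3.65/11.74 = 0.3109
P(Wq > t) = ρ·e^{−(μ−λ)t} = 0.3109·e^{−1.4805}
= 0.3109·0.227531 = 0.070740

Final: 0.070740


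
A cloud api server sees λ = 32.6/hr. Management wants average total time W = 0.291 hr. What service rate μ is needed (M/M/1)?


W = 1/(μ−λ) ⇒ μ − λ = 1/W = 1/0.291 = 3.4364
μ = λ + 1/W = 32.6 + 3.4364 = 36.0364 per hr

Final: 36.0364 /hr


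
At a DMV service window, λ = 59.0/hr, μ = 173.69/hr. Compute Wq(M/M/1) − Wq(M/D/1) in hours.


ρ = 59.0/173.69 = 0.3397
Wq(M/M/1) = ρ/(μ−λ) = 0.3397/114.69 = 0.002962 hr
Wq(M/D/1) = ρ/(2(μ−λ)) = 0.001481 hr
Savings = 0.002962 − 0.001481 = 0.001481 hr

Final: 0.001481 hr


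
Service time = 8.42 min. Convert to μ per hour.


μ = 1/(service time) in consistent units.
1 hour = 60 min, so μ = 60/8.42 = 7.1259 per hour

Final: 7.1259 /hr


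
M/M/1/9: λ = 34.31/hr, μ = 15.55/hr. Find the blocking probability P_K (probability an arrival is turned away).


ρ = λ/μ = 34.31/15.55 = 2.2064
P_K = (1−ρ)ρ^K/(1−ρ^(K+1)) = (-1.2064·1239.404082)/(1 − 2734.659425)
= -1495.255343/-2733.659425 = 0.546979

Final: 0.546979


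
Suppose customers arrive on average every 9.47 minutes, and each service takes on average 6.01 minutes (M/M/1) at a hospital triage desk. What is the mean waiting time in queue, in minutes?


λ = 60/9.47 = 6.3358 /hr
μ = 60/6.01 = 9.9834 /hr
ρ = λ/μ = 6.3358/9.9834 = 0.6346
Wq = ρ/(μ−λ) = 0.6346/(9.9834−6.3358) = 0.17399 hr
In minutes: 0.17399·60 = 10.439 min

Final: 10.439 min


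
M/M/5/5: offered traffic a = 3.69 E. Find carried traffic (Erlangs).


B(5,3.69) = 0.171212 (Erlang-B)
Carried load = a(1 − B) = 3.69·(1 − 0.171212) = 3.69·0.828788 = 3.0582 E

Final: 3.0582 Erlangs


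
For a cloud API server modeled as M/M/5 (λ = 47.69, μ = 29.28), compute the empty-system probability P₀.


a = λ/μ = 47.69/29.28 = 1.6288; ρ = a/c = 0.3258
Σ_{k=0}^{4} a^k/k! (terms k=0..4) = 1.00000 + 1.62876 + 1.32642 + 0.72014 + 0.29323 = 4.96856
Tail: a^5/(5!(1−ρ)) = 11.46255/(120·0.6742) = 0.14167
P₀ = 1/(4.96856 + 0.14167) = 1/5.11023 = 0.195686

Final: 0.195686
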